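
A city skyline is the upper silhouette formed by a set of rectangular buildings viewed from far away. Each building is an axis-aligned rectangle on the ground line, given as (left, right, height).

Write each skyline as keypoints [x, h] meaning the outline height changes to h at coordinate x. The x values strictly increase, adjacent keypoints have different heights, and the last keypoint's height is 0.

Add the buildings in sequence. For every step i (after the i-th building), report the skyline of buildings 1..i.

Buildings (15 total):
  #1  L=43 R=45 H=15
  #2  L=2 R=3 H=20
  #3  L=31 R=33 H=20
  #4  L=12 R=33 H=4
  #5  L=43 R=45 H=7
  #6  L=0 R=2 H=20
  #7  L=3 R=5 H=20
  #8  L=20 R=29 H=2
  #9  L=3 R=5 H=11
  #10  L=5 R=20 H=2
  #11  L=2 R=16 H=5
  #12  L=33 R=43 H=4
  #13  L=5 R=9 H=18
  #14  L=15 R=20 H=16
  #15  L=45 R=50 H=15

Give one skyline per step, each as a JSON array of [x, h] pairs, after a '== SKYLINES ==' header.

== SKYLINES ==
[[43,15],[45,0]]
[[2,20],[3,0],[43,15],[45,0]]
[[2,20],[3,0],[31,20],[33,0],[43,15],[45,0]]
[[2,20],[3,0],[12,4],[31,20],[33,0],[43,15],[45,0]]
[[2,20],[3,0],[12,4],[31,20],[33,0],[43,15],[45,0]]
[[0,20],[3,0],[12,4],[31,20],[33,0],[43,15],[45,0]]
[[0,20],[5,0],[12,4],[31,20],[33,0],[43,15],[45,0]]
[[0,20],[5,0],[12,4],[31,20],[33,0],[43,15],[45,0]]
[[0,20],[5,0],[12,4],[31,20],[33,0],[43,15],[45,0]]
[[0,20],[5,2],[12,4],[31,20],[33,0],[43,15],[45,0]]
[[0,20],[5,5],[16,4],[31,20],[33,0],[43,15],[45,0]]
[[0,20],[5,5],[16,4],[31,20],[33,4],[43,15],[45,0]]
[[0,20],[5,18],[9,5],[16,4],[31,20],[33,4],[43,15],[45,0]]
[[0,20],[5,18],[9,5],[15,16],[20,4],[31,20],[33,4],[43,15],[45,0]]
[[0,20],[5,18],[9,5],[15,16],[20,4],[31,20],[33,4],[43,15],[50,0]]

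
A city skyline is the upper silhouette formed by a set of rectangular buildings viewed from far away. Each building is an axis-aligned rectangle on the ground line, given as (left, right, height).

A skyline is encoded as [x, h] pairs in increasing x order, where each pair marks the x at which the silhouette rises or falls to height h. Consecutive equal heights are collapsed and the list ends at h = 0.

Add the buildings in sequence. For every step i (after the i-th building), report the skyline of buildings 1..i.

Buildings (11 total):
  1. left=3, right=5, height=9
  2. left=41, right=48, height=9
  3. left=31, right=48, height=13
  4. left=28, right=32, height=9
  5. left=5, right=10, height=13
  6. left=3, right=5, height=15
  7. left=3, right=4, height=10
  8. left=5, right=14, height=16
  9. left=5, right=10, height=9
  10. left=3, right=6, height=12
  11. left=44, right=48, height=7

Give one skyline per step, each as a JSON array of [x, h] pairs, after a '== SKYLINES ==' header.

== SKYLINES ==
[[3,9],[5,0]]
[[3,9],[5,0],[41,9],[48,0]]
[[3,9],[5,0],[31,13],[48,0]]
[[3,9],[5,0],[28,9],[31,13],[48,0]]
[[3,9],[5,13],[10,0],[28,9],[31,13],[48,0]]
[[3,15],[5,13],[10,0],[28,9],[31,13],[48,0]]
[[3,15],[5,13],[10,0],[28,9],[31,13],[48,0]]
[[3,15],[5,16],[14,0],[28,9],[31,13],[48,0]]
[[3,15],[5,16],[14,0],[28,9],[31,13],[48,0]]
[[3,15],[5,16],[14,0],[28,9],[31,13],[48,0]]
[[3,15],[5,16],[14,0],[28,9],[31,13],[48,0]]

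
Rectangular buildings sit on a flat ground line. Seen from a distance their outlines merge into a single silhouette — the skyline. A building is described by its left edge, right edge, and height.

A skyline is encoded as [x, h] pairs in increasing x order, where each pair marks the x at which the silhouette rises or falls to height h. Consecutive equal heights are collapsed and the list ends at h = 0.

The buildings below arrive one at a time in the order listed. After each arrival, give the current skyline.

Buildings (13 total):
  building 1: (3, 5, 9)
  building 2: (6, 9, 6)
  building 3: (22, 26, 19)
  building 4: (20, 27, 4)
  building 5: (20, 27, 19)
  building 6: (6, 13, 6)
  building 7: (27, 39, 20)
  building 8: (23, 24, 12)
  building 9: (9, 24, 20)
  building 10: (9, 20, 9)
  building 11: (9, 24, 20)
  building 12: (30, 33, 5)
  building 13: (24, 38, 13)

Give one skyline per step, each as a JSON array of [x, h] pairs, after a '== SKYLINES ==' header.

== SKYLINES ==
[[3,9],[5,0]]
[[3,9],[5,0],[6,6],[9,0]]
[[3,9],[5,0],[6,6],[9,0],[22,19],[26,0]]
[[3,9],[5,0],[6,6],[9,0],[20,4],[22,19],[26,4],[27,0]]
[[3,9],[5,0],[6,6],[9,0],[20,19],[27,0]]
[[3,9],[5,0],[6,6],[13,0],[20,19],[27,0]]
[[3,9],[5,0],[6,6],[13,0],[20,19],[27,20],[39,0]]
[[3,9],[5,0],[6,6],[13,0],[20,19],[27,20],[39,0]]
[[3,9],[5,0],[6,6],[9,20],[24,19],[27,20],[39,0]]
[[3,9],[5,0],[6,6],[9,20],[24,19],[27,20],[39,0]]
[[3,9],[5,0],[6,6],[9,20],[24,19],[27,20],[39,0]]
[[3,9],[5,0],[6,6],[9,20],[24,19],[27,20],[39,0]]
[[3,9],[5,0],[6,6],[9,20],[24,19],[27,20],[39,0]]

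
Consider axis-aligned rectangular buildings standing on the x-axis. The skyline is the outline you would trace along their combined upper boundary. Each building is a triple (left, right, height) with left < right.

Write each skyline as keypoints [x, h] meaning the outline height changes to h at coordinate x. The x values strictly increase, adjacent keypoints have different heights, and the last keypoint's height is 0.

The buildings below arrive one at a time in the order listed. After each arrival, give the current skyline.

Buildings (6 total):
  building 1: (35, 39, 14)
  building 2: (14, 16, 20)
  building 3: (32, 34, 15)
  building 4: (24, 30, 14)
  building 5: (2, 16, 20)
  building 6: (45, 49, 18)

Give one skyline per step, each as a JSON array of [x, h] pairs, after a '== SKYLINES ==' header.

== SKYLINES ==
[[35,14],[39,0]]
[[14,20],[16,0],[35,14],[39,0]]
[[14,20],[16,0],[32,15],[34,0],[35,14],[39,0]]
[[14,20],[16,0],[24,14],[30,0],[32,15],[34,0],[35,14],[39,0]]
[[2,20],[16,0],[24,14],[30,0],[32,15],[34,0],[35,14],[39,0]]
[[2,20],[16,0],[24,14],[30,0],[32,15],[34,0],[35,14],[39,0],[45,18],[49,0]]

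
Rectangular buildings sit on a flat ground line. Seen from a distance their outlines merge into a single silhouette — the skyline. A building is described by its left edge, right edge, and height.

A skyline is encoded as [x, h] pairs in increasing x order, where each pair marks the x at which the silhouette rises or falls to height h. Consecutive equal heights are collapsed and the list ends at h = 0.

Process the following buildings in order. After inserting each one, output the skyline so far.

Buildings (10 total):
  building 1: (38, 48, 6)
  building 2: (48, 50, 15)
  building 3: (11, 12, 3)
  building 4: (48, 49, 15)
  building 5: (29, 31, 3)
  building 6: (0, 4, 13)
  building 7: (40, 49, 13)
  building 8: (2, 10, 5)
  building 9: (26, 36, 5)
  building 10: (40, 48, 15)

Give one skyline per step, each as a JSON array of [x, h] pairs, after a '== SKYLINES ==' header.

== SKYLINES ==
[[38,6],[48,0]]
[[38,6],[48,15],[50,0]]
[[11,3],[12,0],[38,6],[48,15],[50,0]]
[[11,3],[12,0],[38,6],[48,15],[50,0]]
[[11,3],[12,0],[29,3],[31,0],[38,6],[48,15],[50,0]]
[[0,13],[4,0],[11,3],[12,0],[29,3],[31,0],[38,6],[48,15],[50,0]]
[[0,13],[4,0],[11,3],[12,0],[29,3],[31,0],[38,6],[40,13],[48,15],[50,0]]
[[0,13],[4,5],[10,0],[11,3],[12,0],[29,3],[31,0],[38,6],[40,13],[48,15],[50,0]]
[[0,13],[4,5],[10,0],[11,3],[12,0],[26,5],[36,0],[38,6],[40,13],[48,15],[50,0]]
[[0,13],[4,5],[10,0],[11,3],[12,0],[26,5],[36,0],[38,6],[40,15],[50,0]]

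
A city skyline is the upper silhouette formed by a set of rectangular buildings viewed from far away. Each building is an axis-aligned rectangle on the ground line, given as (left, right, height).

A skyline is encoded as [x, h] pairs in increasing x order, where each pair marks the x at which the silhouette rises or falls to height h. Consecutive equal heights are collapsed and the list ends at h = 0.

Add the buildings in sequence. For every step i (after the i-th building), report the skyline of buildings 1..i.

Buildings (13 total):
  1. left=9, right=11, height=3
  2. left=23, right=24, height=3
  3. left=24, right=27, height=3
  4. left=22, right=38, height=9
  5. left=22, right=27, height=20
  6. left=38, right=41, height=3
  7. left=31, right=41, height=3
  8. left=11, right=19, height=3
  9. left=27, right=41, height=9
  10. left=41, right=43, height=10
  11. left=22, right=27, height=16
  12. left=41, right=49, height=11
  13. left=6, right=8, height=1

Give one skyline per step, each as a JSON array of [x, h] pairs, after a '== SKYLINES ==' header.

== SKYLINES ==
[[9,3],[11,0]]
[[9,3],[11,0],[23,3],[24,0]]
[[9,3],[11,0],[23,3],[27,0]]
[[9,3],[11,0],[22,9],[38,0]]
[[9,3],[11,0],[22,20],[27,9],[38,0]]
[[9,3],[11,0],[22,20],[27,9],[38,3],[41,0]]
[[9,3],[11,0],[22,20],[27,9],[38,3],[41,0]]
[[9,3],[19,0],[22,20],[27,9],[38,3],[41,0]]
[[9,3],[19,0],[22,20],[27,9],[41,0]]
[[9,3],[19,0],[22,20],[27,9],[41,10],[43,0]]
[[9,3],[19,0],[22,20],[27,9],[41,10],[43,0]]
[[9,3],[19,0],[22,20],[27,9],[41,11],[49,0]]
[[6,1],[8,0],[9,3],[19,0],[22,20],[27,9],[41,11],[49,0]]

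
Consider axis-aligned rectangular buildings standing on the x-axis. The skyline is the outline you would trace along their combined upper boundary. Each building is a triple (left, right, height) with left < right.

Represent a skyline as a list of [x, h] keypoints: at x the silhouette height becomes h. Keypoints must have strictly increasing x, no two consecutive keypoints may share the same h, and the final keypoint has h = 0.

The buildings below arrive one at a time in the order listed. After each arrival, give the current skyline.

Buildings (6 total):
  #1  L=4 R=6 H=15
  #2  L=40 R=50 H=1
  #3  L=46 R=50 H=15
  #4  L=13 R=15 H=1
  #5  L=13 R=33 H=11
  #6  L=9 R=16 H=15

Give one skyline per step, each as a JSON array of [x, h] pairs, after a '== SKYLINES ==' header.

== SKYLINES ==
[[4,15],[6,0]]
[[4,15],[6,0],[40,1],[50,0]]
[[4,15],[6,0],[40,1],[46,15],[50,0]]
[[4,15],[6,0],[13,1],[15,0],[40,1],[46,15],[50,0]]
[[4,15],[6,0],[13,11],[33,0],[40,1],[46,15],[50,0]]
[[4,15],[6,0],[9,15],[16,11],[33,0],[40,1],[46,15],[50,0]]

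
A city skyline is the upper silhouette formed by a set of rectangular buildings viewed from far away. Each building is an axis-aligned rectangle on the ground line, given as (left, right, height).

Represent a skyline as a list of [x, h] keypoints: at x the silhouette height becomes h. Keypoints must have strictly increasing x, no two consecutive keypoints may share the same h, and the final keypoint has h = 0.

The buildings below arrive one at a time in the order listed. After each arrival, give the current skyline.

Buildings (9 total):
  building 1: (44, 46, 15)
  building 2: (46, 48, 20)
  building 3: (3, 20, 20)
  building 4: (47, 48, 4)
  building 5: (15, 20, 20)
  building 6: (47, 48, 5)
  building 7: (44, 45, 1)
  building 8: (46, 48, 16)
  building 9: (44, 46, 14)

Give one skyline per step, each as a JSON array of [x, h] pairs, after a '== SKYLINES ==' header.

== SKYLINES ==
[[44,15],[46,0]]
[[44,15],[46,20],[48,0]]
[[3,20],[20,0],[44,15],[46,20],[48,0]]
[[3,20],[20,0],[44,15],[46,20],[48,0]]
[[3,20],[20,0],[44,15],[46,20],[48,0]]
[[3,20],[20,0],[44,15],[46,20],[48,0]]
[[3,20],[20,0],[44,15],[46,20],[48,0]]
[[3,20],[20,0],[44,15],[46,20],[48,0]]
[[3,20],[20,0],[44,15],[46,20],[48,0]]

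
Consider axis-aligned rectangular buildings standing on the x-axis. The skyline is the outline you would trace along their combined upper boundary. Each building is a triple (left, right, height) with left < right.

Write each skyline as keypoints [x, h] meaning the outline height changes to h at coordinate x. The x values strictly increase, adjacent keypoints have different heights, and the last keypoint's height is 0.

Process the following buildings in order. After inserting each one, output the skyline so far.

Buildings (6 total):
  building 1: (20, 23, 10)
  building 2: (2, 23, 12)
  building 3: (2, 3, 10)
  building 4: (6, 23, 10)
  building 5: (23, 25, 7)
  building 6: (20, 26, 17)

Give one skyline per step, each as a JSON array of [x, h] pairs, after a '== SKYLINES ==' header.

== SKYLINES ==
[[20,10],[23,0]]
[[2,12],[23,0]]
[[2,12],[23,0]]
[[2,12],[23,0]]
[[2,12],[23,7],[25,0]]
[[2,12],[20,17],[26,0]]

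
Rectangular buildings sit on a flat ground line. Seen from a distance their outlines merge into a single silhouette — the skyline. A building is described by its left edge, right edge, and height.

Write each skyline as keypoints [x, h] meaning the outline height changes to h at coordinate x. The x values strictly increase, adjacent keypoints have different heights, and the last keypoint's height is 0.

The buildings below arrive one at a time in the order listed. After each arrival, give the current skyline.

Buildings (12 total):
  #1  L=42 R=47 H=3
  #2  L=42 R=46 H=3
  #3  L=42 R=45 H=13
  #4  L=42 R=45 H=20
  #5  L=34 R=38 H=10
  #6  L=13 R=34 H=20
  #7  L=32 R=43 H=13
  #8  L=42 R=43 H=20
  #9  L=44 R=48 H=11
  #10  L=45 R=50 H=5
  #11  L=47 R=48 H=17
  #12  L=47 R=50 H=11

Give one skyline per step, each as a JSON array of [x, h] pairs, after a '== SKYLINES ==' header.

== SKYLINES ==
[[42,3],[47,0]]
[[42,3],[47,0]]
[[42,13],[45,3],[47,0]]
[[42,20],[45,3],[47,0]]
[[34,10],[38,0],[42,20],[45,3],[47,0]]
[[13,20],[34,10],[38,0],[42,20],[45,3],[47,0]]
[[13,20],[34,13],[42,20],[45,3],[47,0]]
[[13,20],[34,13],[42,20],[45,3],[47,0]]
[[13,20],[34,13],[42,20],[45,11],[48,0]]
[[13,20],[34,13],[42,20],[45,11],[48,5],[50,0]]
[[13,20],[34,13],[42,20],[45,11],[47,17],[48,5],[50,0]]
[[13,20],[34,13],[42,20],[45,11],[47,17],[48,11],[50,0]]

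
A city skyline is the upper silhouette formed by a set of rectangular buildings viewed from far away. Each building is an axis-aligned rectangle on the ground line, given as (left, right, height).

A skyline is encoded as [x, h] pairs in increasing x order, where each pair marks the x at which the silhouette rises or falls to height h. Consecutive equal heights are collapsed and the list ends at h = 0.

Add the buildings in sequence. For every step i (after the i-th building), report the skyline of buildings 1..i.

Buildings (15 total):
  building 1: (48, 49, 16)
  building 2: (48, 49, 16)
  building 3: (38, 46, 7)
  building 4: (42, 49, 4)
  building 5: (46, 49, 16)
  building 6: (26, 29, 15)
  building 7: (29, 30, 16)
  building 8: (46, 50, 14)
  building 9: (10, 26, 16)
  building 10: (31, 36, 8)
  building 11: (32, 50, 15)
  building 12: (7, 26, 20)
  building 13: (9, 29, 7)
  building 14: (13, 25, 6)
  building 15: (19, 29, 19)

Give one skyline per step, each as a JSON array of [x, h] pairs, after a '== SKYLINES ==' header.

== SKYLINES ==
[[48,16],[49,0]]
[[48,16],[49,0]]
[[38,7],[46,0],[48,16],[49,0]]
[[38,7],[46,4],[48,16],[49,0]]
[[38,7],[46,16],[49,0]]
[[26,15],[29,0],[38,7],[46,16],[49,0]]
[[26,15],[29,16],[30,0],[38,7],[46,16],[49,0]]
[[26,15],[29,16],[30,0],[38,7],[46,16],[49,14],[50,0]]
[[10,16],[26,15],[29,16],[30,0],[38,7],[46,16],[49,14],[50,0]]
[[10,16],[26,15],[29,16],[30,0],[31,8],[36,0],[38,7],[46,16],[49,14],[50,0]]
[[10,16],[26,15],[29,16],[30,0],[31,8],[32,15],[46,16],[49,15],[50,0]]
[[7,20],[26,15],[29,16],[30,0],[31,8],[32,15],[46,16],[49,15],[50,0]]
[[7,20],[26,15],[29,16],[30,0],[31,8],[32,15],[46,16],[49,15],[50,0]]
[[7,20],[26,15],[29,16],[30,0],[31,8],[32,15],[46,16],[49,15],[50,0]]
[[7,20],[26,19],[29,16],[30,0],[31,8],[32,15],[46,16],[49,15],[50,0]]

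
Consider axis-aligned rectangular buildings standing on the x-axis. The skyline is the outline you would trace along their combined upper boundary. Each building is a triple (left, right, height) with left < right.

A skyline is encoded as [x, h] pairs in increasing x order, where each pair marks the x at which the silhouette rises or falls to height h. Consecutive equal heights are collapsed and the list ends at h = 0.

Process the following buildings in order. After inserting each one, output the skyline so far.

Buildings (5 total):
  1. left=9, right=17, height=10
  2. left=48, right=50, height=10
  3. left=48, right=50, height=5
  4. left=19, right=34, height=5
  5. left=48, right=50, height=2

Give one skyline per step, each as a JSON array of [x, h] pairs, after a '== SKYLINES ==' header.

== SKYLINES ==
[[9,10],[17,0]]
[[9,10],[17,0],[48,10],[50,0]]
[[9,10],[17,0],[48,10],[50,0]]
[[9,10],[17,0],[19,5],[34,0],[48,10],[50,0]]
[[9,10],[17,0],[19,5],[34,0],[48,10],[50,0]]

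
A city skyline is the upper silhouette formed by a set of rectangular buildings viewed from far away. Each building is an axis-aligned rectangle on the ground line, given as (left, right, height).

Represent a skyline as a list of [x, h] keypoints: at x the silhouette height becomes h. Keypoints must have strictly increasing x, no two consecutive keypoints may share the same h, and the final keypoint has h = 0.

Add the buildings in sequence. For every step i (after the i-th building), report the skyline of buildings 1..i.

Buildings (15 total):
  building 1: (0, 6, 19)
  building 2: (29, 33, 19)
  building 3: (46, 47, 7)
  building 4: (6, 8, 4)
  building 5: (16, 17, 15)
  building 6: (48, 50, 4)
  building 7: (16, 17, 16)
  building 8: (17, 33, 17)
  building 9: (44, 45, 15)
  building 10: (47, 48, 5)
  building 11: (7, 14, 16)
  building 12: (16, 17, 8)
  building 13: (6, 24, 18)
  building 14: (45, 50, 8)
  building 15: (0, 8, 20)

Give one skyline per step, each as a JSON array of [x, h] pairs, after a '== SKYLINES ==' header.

== SKYLINES ==
[[0,19],[6,0]]
[[0,19],[6,0],[29,19],[33,0]]
[[0,19],[6,0],[29,19],[33,0],[46,7],[47,0]]
[[0,19],[6,4],[8,0],[29,19],[33,0],[46,7],[47,0]]
[[0,19],[6,4],[8,0],[16,15],[17,0],[29,19],[33,0],[46,7],[47,0]]
[[0,19],[6,4],[8,0],[16,15],[17,0],[29,19],[33,0],[46,7],[47,0],[48,4],[50,0]]
[[0,19],[6,4],[8,0],[16,16],[17,0],[29,19],[33,0],[46,7],[47,0],[48,4],[50,0]]
[[0,19],[6,4],[8,0],[16,16],[17,17],[29,19],[33,0],[46,7],[47,0],[48,4],[50,0]]
[[0,19],[6,4],[8,0],[16,16],[17,17],[29,19],[33,0],[44,15],[45,0],[46,7],[47,0],[48,4],[50,0]]
[[0,19],[6,4],[8,0],[16,16],[17,17],[29,19],[33,0],[44,15],[45,0],[46,7],[47,5],[48,4],[50,0]]
[[0,19],[6,4],[7,16],[14,0],[16,16],[17,17],[29,19],[33,0],[44,15],[45,0],[46,7],[47,5],[48,4],[50,0]]
[[0,19],[6,4],[7,16],[14,0],[16,16],[17,17],[29,19],[33,0],[44,15],[45,0],[46,7],[47,5],[48,4],[50,0]]
[[0,19],[6,18],[24,17],[29,19],[33,0],[44,15],[45,0],[46,7],[47,5],[48,4],[50,0]]
[[0,19],[6,18],[24,17],[29,19],[33,0],[44,15],[45,8],[50,0]]
[[0,20],[8,18],[24,17],[29,19],[33,0],[44,15],[45,8],[50,0]]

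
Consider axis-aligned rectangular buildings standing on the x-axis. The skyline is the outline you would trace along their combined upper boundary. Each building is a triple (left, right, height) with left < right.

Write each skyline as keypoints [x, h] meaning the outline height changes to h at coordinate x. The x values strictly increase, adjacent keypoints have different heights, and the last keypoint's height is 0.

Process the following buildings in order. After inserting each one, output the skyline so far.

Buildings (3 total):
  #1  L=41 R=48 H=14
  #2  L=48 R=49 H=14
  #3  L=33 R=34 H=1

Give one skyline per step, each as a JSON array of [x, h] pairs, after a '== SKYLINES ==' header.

== SKYLINES ==
[[41,14],[48,0]]
[[41,14],[49,0]]
[[33,1],[34,0],[41,14],[49,0]]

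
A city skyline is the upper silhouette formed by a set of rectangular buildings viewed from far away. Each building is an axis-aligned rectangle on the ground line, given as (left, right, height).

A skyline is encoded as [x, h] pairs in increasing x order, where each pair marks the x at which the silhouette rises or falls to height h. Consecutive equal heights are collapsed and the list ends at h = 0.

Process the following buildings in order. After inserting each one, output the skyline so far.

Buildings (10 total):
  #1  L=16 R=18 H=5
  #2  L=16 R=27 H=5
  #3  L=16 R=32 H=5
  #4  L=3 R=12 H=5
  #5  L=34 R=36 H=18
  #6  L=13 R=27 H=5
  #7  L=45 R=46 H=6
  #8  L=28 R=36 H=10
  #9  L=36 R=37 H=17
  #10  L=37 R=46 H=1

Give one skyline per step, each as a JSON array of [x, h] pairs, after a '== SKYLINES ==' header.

== SKYLINES ==
[[16,5],[18,0]]
[[16,5],[27,0]]
[[16,5],[32,0]]
[[3,5],[12,0],[16,5],[32,0]]
[[3,5],[12,0],[16,5],[32,0],[34,18],[36,0]]
[[3,5],[12,0],[13,5],[32,0],[34,18],[36,0]]
[[3,5],[12,0],[13,5],[32,0],[34,18],[36,0],[45,6],[46,0]]
[[3,5],[12,0],[13,5],[28,10],[34,18],[36,0],[45,6],[46,0]]
[[3,5],[12,0],[13,5],[28,10],[34,18],[36,17],[37,0],[45,6],[46,0]]
[[3,5],[12,0],[13,5],[28,10],[34,18],[36,17],[37,1],[45,6],[46,0]]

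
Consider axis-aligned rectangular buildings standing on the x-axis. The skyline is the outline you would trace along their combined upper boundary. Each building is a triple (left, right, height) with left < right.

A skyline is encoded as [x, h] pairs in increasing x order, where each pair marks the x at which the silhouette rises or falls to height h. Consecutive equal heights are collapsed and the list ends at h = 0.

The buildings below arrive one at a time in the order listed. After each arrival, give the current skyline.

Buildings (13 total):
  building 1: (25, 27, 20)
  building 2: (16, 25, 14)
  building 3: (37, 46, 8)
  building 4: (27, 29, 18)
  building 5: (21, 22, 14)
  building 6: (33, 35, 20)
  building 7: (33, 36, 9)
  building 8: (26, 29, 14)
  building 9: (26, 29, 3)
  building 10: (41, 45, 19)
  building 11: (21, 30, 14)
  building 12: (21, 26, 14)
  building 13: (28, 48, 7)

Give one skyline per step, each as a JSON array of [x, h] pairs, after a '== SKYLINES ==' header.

== SKYLINES ==
[[25,20],[27,0]]
[[16,14],[25,20],[27,0]]
[[16,14],[25,20],[27,0],[37,8],[46,0]]
[[16,14],[25,20],[27,18],[29,0],[37,8],[46,0]]
[[16,14],[25,20],[27,18],[29,0],[37,8],[46,0]]
[[16,14],[25,20],[27,18],[29,0],[33,20],[35,0],[37,8],[46,0]]
[[16,14],[25,20],[27,18],[29,0],[33,20],[35,9],[36,0],[37,8],[46,0]]
[[16,14],[25,20],[27,18],[29,0],[33,20],[35,9],[36,0],[37,8],[46,0]]
[[16,14],[25,20],[27,18],[29,0],[33,20],[35,9],[36,0],[37,8],[46,0]]
[[16,14],[25,20],[27,18],[29,0],[33,20],[35,9],[36,0],[37,8],[41,19],[45,8],[46,0]]
[[16,14],[25,20],[27,18],[29,14],[30,0],[33,20],[35,9],[36,0],[37,8],[41,19],[45,8],[46,0]]
[[16,14],[25,20],[27,18],[29,14],[30,0],[33,20],[35,9],[36,0],[37,8],[41,19],[45,8],[46,0]]
[[16,14],[25,20],[27,18],[29,14],[30,7],[33,20],[35,9],[36,7],[37,8],[41,19],[45,8],[46,7],[48,0]]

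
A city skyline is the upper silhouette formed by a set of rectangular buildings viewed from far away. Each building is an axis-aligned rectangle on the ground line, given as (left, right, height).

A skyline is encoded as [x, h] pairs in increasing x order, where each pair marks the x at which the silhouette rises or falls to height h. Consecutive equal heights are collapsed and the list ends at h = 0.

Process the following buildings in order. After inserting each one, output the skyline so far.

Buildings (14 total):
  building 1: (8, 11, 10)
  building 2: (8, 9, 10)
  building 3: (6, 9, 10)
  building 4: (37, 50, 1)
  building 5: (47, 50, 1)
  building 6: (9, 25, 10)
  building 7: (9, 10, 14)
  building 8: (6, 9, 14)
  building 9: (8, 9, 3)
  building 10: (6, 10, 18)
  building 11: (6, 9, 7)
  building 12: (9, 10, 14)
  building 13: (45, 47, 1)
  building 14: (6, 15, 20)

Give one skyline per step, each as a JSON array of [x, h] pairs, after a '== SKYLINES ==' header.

== SKYLINES ==
[[8,10],[11,0]]
[[8,10],[11,0]]
[[6,10],[11,0]]
[[6,10],[11,0],[37,1],[50,0]]
[[6,10],[11,0],[37,1],[50,0]]
[[6,10],[25,0],[37,1],[50,0]]
[[6,10],[9,14],[10,10],[25,0],[37,1],[50,0]]
[[6,14],[10,10],[25,0],[37,1],[50,0]]
[[6,14],[10,10],[25,0],[37,1],[50,0]]
[[6,18],[10,10],[25,0],[37,1],[50,0]]
[[6,18],[10,10],[25,0],[37,1],[50,0]]
[[6,18],[10,10],[25,0],[37,1],[50,0]]
[[6,18],[10,10],[25,0],[37,1],[50,0]]
[[6,20],[15,10],[25,0],[37,1],[50,0]]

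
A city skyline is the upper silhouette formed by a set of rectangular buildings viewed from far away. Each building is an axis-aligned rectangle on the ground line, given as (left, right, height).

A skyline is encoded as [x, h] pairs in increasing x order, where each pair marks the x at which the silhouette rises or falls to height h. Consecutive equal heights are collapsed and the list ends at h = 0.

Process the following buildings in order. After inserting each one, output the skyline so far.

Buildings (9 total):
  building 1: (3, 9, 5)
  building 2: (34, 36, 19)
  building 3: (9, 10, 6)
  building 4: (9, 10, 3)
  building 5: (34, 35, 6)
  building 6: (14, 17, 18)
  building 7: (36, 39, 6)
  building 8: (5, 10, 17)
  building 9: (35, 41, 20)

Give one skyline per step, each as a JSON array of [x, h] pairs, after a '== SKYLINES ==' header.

== SKYLINES ==
[[3,5],[9,0]]
[[3,5],[9,0],[34,19],[36,0]]
[[3,5],[9,6],[10,0],[34,19],[36,0]]
[[3,5],[9,6],[10,0],[34,19],[36,0]]
[[3,5],[9,6],[10,0],[34,19],[36,0]]
[[3,5],[9,6],[10,0],[14,18],[17,0],[34,19],[36,0]]
[[3,5],[9,6],[10,0],[14,18],[17,0],[34,19],[36,6],[39,0]]
[[3,5],[5,17],[10,0],[14,18],[17,0],[34,19],[36,6],[39,0]]
[[3,5],[5,17],[10,0],[14,18],[17,0],[34,19],[35,20],[41,0]]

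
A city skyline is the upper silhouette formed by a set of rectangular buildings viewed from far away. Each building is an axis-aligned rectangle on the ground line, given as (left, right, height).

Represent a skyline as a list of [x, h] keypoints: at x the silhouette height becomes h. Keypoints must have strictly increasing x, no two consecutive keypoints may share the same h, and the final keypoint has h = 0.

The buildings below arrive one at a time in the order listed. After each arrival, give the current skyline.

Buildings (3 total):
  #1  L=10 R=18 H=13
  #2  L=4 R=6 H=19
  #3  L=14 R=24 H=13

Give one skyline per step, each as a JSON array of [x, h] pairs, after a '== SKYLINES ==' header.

== SKYLINES ==
[[10,13],[18,0]]
[[4,19],[6,0],[10,13],[18,0]]
[[4,19],[6,0],[10,13],[24,0]]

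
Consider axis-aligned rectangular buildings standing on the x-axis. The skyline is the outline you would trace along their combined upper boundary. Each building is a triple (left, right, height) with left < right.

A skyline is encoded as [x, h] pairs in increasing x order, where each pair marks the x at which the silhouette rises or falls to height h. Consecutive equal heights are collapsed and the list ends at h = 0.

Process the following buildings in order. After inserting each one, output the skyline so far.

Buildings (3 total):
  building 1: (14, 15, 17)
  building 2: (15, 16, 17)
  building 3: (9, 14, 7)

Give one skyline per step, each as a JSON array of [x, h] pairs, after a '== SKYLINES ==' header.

== SKYLINES ==
[[14,17],[15,0]]
[[14,17],[16,0]]
[[9,7],[14,17],[16,0]]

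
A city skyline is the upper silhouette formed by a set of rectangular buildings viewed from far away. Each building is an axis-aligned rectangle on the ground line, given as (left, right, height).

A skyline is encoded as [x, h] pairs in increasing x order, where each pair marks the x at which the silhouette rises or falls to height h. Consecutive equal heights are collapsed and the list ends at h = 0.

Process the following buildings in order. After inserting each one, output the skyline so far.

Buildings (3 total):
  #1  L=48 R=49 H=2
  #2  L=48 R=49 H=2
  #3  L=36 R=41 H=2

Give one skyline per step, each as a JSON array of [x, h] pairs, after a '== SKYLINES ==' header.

== SKYLINES ==
[[48,2],[49,0]]
[[48,2],[49,0]]
[[36,2],[41,0],[48,2],[49,0]]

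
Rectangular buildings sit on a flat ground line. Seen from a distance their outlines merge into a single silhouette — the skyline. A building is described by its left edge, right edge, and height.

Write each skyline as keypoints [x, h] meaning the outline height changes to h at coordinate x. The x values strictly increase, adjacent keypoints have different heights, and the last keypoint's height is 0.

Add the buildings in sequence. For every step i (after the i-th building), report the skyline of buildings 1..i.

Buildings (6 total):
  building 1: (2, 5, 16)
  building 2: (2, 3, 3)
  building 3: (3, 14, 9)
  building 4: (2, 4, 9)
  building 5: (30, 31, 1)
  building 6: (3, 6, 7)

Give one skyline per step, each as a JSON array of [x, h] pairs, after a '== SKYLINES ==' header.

== SKYLINES ==
[[2,16],[5,0]]
[[2,16],[5,0]]
[[2,16],[5,9],[14,0]]
[[2,16],[5,9],[14,0]]
[[2,16],[5,9],[14,0],[30,1],[31,0]]
[[2,16],[5,9],[14,0],[30,1],[31,0]]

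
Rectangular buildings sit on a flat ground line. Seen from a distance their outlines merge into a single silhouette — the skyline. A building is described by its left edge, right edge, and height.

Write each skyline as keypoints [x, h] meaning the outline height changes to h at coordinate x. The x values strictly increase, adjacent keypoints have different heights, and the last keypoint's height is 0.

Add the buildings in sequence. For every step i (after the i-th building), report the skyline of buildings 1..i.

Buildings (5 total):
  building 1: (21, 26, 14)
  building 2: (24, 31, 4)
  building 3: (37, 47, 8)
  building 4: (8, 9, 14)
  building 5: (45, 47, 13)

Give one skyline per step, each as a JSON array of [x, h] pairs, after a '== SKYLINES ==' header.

== SKYLINES ==
[[21,14],[26,0]]
[[21,14],[26,4],[31,0]]
[[21,14],[26,4],[31,0],[37,8],[47,0]]
[[8,14],[9,0],[21,14],[26,4],[31,0],[37,8],[47,0]]
[[8,14],[9,0],[21,14],[26,4],[31,0],[37,8],[45,13],[47,0]]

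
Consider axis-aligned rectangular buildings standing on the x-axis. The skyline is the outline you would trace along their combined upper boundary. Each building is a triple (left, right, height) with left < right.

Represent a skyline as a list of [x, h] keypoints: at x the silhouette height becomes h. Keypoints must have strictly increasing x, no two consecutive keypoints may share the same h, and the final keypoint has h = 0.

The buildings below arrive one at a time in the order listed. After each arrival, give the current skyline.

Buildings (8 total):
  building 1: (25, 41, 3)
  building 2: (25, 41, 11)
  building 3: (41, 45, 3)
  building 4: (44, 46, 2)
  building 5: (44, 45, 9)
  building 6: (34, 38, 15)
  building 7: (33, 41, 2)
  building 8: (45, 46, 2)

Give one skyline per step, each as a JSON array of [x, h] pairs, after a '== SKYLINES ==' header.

== SKYLINES ==
[[25,3],[41,0]]
[[25,11],[41,0]]
[[25,11],[41,3],[45,0]]
[[25,11],[41,3],[45,2],[46,0]]
[[25,11],[41,3],[44,9],[45,2],[46,0]]
[[25,11],[34,15],[38,11],[41,3],[44,9],[45,2],[46,0]]
[[25,11],[34,15],[38,11],[41,3],[44,9],[45,2],[46,0]]
[[25,11],[34,15],[38,11],[41,3],[44,9],[45,2],[46,0]]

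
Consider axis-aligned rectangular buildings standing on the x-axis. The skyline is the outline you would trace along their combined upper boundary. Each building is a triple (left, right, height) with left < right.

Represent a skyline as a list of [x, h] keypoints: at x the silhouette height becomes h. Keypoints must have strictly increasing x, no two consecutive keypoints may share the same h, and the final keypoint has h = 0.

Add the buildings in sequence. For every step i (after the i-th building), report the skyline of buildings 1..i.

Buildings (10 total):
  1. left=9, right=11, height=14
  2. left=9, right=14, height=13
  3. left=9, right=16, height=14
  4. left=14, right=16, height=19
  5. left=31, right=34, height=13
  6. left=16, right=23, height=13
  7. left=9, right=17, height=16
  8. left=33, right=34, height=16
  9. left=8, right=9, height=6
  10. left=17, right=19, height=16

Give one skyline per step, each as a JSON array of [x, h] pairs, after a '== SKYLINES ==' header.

== SKYLINES ==
[[9,14],[11,0]]
[[9,14],[11,13],[14,0]]
[[9,14],[16,0]]
[[9,14],[14,19],[16,0]]
[[9,14],[14,19],[16,0],[31,13],[34,0]]
[[9,14],[14,19],[16,13],[23,0],[31,13],[34,0]]
[[9,16],[14,19],[16,16],[17,13],[23,0],[31,13],[34,0]]
[[9,16],[14,19],[16,16],[17,13],[23,0],[31,13],[33,16],[34,0]]
[[8,6],[9,16],[14,19],[16,16],[17,13],[23,0],[31,13],[33,16],[34,0]]
[[8,6],[9,16],[14,19],[16,16],[19,13],[23,0],[31,13],[33,16],[34,0]]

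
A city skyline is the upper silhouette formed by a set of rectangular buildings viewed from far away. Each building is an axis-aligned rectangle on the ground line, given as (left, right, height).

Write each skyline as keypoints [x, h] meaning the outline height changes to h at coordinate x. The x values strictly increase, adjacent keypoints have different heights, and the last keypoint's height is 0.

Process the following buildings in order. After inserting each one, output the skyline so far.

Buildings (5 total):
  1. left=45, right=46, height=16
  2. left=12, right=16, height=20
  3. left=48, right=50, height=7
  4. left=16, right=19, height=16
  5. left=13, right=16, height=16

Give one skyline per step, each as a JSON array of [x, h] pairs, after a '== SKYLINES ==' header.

== SKYLINES ==
[[45,16],[46,0]]
[[12,20],[16,0],[45,16],[46,0]]
[[12,20],[16,0],[45,16],[46,0],[48,7],[50,0]]
[[12,20],[16,16],[19,0],[45,16],[46,0],[48,7],[50,0]]
[[12,20],[16,16],[19,0],[45,16],[46,0],[48,7],[50,0]]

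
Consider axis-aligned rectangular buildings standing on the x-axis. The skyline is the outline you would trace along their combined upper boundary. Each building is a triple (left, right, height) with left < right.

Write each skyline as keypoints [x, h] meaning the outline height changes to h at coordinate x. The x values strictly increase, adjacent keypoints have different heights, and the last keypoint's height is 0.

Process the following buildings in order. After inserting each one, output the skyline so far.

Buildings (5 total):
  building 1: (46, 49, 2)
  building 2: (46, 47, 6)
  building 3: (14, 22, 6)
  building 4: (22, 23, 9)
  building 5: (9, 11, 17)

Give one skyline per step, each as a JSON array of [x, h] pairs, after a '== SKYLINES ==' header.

== SKYLINES ==
[[46,2],[49,0]]
[[46,6],[47,2],[49,0]]
[[14,6],[22,0],[46,6],[47,2],[49,0]]
[[14,6],[22,9],[23,0],[46,6],[47,2],[49,0]]
[[9,17],[11,0],[14,6],[22,9],[23,0],[46,6],[47,2],[49,0]]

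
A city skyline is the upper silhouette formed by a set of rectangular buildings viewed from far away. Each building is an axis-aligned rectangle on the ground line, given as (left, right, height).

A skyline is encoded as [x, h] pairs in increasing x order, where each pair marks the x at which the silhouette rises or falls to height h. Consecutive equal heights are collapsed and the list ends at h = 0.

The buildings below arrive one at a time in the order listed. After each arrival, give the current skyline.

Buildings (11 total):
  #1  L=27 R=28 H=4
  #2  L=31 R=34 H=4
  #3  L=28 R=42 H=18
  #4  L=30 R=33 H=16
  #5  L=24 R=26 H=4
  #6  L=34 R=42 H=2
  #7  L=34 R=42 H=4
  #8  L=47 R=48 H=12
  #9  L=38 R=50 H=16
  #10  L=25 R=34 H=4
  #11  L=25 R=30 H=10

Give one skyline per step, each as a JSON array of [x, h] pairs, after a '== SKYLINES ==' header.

== SKYLINES ==
[[27,4],[28,0]]
[[27,4],[28,0],[31,4],[34,0]]
[[27,4],[28,18],[42,0]]
[[27,4],[28,18],[42,0]]
[[24,4],[26,0],[27,4],[28,18],[42,0]]
[[24,4],[26,0],[27,4],[28,18],[42,0]]
[[24,4],[26,0],[27,4],[28,18],[42,0]]
[[24,4],[26,0],[27,4],[28,18],[42,0],[47,12],[48,0]]
[[24,4],[26,0],[27,4],[28,18],[42,16],[50,0]]
[[24,4],[28,18],[42,16],[50,0]]
[[24,4],[25,10],[28,18],[42,16],[50,0]]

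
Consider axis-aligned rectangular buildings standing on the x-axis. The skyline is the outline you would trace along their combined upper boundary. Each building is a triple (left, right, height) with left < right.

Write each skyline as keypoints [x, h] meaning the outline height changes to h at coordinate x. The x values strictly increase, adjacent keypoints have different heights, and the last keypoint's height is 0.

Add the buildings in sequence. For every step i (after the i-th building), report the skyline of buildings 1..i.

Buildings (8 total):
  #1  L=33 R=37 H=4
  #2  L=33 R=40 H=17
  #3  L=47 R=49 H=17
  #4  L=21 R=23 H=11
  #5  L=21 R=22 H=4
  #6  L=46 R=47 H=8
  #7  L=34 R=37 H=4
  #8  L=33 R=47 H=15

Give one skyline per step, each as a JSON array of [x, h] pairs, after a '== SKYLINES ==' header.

== SKYLINES ==
[[33,4],[37,0]]
[[33,17],[40,0]]
[[33,17],[40,0],[47,17],[49,0]]
[[21,11],[23,0],[33,17],[40,0],[47,17],[49,0]]
[[21,11],[23,0],[33,17],[40,0],[47,17],[49,0]]
[[21,11],[23,0],[33,17],[40,0],[46,8],[47,17],[49,0]]
[[21,11],[23,0],[33,17],[40,0],[46,8],[47,17],[49,0]]
[[21,11],[23,0],[33,17],[40,15],[47,17],[49,0]]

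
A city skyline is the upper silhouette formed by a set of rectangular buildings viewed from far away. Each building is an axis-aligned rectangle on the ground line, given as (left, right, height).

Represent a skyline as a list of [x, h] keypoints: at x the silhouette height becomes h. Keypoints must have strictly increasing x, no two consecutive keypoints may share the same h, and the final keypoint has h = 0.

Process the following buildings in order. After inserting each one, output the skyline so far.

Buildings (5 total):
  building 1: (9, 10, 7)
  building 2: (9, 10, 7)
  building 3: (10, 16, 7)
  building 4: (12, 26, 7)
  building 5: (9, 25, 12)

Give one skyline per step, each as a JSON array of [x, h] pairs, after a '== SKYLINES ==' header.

== SKYLINES ==
[[9,7],[10,0]]
[[9,7],[10,0]]
[[9,7],[16,0]]
[[9,7],[26,0]]
[[9,12],[25,7],[26,0]]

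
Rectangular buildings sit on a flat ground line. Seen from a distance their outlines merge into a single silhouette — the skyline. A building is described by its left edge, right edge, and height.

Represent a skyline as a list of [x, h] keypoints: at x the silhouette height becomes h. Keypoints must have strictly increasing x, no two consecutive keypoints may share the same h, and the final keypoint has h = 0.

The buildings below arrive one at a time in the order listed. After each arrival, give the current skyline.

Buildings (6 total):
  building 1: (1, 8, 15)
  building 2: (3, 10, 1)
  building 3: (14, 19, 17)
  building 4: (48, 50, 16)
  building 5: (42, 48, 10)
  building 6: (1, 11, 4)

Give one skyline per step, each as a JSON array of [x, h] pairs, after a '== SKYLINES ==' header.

== SKYLINES ==
[[1,15],[8,0]]
[[1,15],[8,1],[10,0]]
[[1,15],[8,1],[10,0],[14,17],[19,0]]
[[1,15],[8,1],[10,0],[14,17],[19,0],[48,16],[50,0]]
[[1,15],[8,1],[10,0],[14,17],[19,0],[42,10],[48,16],[50,0]]
[[1,15],[8,4],[11,0],[14,17],[19,0],[42,10],[48,16],[50,0]]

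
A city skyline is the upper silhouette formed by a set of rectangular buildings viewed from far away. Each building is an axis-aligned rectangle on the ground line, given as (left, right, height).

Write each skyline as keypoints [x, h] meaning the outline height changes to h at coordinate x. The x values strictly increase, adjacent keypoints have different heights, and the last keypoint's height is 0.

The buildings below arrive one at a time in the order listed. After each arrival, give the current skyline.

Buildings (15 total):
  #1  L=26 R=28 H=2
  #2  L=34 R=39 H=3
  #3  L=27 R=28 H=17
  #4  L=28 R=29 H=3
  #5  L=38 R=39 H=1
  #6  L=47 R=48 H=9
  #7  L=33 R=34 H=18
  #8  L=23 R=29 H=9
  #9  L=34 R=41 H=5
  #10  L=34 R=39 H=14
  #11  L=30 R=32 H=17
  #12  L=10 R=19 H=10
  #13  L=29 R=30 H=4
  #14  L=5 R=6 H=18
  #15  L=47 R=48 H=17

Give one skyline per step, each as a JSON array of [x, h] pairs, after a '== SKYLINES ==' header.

== SKYLINES ==
[[26,2],[28,0]]
[[26,2],[28,0],[34,3],[39,0]]
[[26,2],[27,17],[28,0],[34,3],[39,0]]
[[26,2],[27,17],[28,3],[29,0],[34,3],[39,0]]
[[26,2],[27,17],[28,3],[29,0],[34,3],[39,0]]
[[26,2],[27,17],[28,3],[29,0],[34,3],[39,0],[47,9],[48,0]]
[[26,2],[27,17],[28,3],[29,0],[33,18],[34,3],[39,0],[47,9],[48,0]]
[[23,9],[27,17],[28,9],[29,0],[33,18],[34,3],[39,0],[47,9],[48,0]]
[[23,9],[27,17],[28,9],[29,0],[33,18],[34,5],[41,0],[47,9],[48,0]]
[[23,9],[27,17],[28,9],[29,0],[33,18],[34,14],[39,5],[41,0],[47,9],[48,0]]
[[23,9],[27,17],[28,9],[29,0],[30,17],[32,0],[33,18],[34,14],[39,5],[41,0],[47,9],[48,0]]
[[10,10],[19,0],[23,9],[27,17],[28,9],[29,0],[30,17],[32,0],[33,18],[34,14],[39,5],[41,0],[47,9],[48,0]]
[[10,10],[19,0],[23,9],[27,17],[28,9],[29,4],[30,17],[32,0],[33,18],[34,14],[39,5],[41,0],[47,9],[48,0]]
[[5,18],[6,0],[10,10],[19,0],[23,9],[27,17],[28,9],[29,4],[30,17],[32,0],[33,18],[34,14],[39,5],[41,0],[47,9],[48,0]]
[[5,18],[6,0],[10,10],[19,0],[23,9],[27,17],[28,9],[29,4],[30,17],[32,0],[33,18],[34,14],[39,5],[41,0],[47,17],[48,0]]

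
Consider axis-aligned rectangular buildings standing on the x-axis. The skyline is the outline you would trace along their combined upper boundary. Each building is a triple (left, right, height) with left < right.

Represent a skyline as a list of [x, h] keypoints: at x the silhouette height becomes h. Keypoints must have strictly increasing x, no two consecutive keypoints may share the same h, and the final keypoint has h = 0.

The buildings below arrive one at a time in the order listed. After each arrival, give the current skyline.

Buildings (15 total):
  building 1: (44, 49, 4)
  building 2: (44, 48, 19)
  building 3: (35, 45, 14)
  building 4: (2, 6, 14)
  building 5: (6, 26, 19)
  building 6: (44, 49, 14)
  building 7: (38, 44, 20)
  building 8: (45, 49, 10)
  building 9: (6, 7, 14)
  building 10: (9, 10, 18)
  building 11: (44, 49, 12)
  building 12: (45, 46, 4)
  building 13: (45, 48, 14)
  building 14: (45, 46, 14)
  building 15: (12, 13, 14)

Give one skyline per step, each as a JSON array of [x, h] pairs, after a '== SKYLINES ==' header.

== SKYLINES ==
[[44,4],[49,0]]
[[44,19],[48,4],[49,0]]
[[35,14],[44,19],[48,4],[49,0]]
[[2,14],[6,0],[35,14],[44,19],[48,4],[49,0]]
[[2,14],[6,19],[26,0],[35,14],[44,19],[48,4],[49,0]]
[[2,14],[6,19],[26,0],[35,14],[44,19],[48,14],[49,0]]
[[2,14],[6,19],[26,0],[35,14],[38,20],[44,19],[48,14],[49,0]]
[[2,14],[6,19],[26,0],[35,14],[38,20],[44,19],[48,14],[49,0]]
[[2,14],[6,19],[26,0],[35,14],[38,20],[44,19],[48,14],[49,0]]
[[2,14],[6,19],[26,0],[35,14],[38,20],[44,19],[48,14],[49,0]]
[[2,14],[6,19],[26,0],[35,14],[38,20],[44,19],[48,14],[49,0]]
[[2,14],[6,19],[26,0],[35,14],[38,20],[44,19],[48,14],[49,0]]
[[2,14],[6,19],[26,0],[35,14],[38,20],[44,19],[48,14],[49,0]]
[[2,14],[6,19],[26,0],[35,14],[38,20],[44,19],[48,14],[49,0]]
[[2,14],[6,19],[26,0],[35,14],[38,20],[44,19],[48,14],[49,0]]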